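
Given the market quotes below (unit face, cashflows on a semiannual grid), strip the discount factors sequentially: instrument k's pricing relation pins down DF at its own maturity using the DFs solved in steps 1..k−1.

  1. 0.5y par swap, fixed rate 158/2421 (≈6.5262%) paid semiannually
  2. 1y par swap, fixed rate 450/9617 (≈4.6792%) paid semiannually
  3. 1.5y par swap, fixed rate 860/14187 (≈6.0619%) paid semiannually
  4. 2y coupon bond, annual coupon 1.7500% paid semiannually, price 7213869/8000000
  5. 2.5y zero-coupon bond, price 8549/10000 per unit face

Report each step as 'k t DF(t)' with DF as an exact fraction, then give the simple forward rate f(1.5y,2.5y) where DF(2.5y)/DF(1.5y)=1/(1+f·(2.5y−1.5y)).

1 1/2 2421/2500
2 1 191/200
3 3/2 457/500
4 2 8693/10000
5 5/2 8549/10000
f(1.5y,2.5y) = ((457/500)/(8549/10000) − 1)/(1) = 591/8549 ≈ 6.9131%

step 1 [0.5y] swap r/2=79/2421: DF=(1 − 79/2421·(0))/(1+79/2421) = 2421/2500 ≈ 0.968400
step 2 [1y] swap r/2=225/9617: DF=(1 − 225/9617·(0.968400))/(1+225/9617) = 191/200 ≈ 0.955000
step 3 [1.5y] swap r/2=430/14187: DF=(1 − 430/14187·(0.968400+0.955000))/(1+430/14187) = 457/500 ≈ 0.914000
step 4 [2y] bond c/2=7/800: DF=(7213869/8000000 − 7/800·(0.968400+0.955000+0.914000))/(1+7/800) = 8693/10000 ≈ 0.869300
step 5 [2.5y] zero: DF = P = 8549/10000 ≈ 0.854900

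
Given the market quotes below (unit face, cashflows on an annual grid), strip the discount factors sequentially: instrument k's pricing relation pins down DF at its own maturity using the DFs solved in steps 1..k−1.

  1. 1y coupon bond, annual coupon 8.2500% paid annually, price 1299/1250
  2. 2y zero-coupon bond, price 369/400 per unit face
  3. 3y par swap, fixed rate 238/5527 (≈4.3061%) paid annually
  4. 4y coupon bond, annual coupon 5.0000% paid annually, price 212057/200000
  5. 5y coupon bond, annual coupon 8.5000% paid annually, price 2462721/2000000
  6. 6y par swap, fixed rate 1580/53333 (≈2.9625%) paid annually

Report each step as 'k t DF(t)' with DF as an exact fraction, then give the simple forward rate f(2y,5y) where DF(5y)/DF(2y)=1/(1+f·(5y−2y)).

step 1 [1y] bond c/1=33/400: DF=(1299/1250 − 33/400·(0))/(1+33/400) = 24/25 ≈ 0.960000
step 2 [2y] zero: DF = P = 369/400 ≈ 0.922500
step 3 [3y] swap r/1=238/5527: DF=(1 − 238/5527·(0.960000+0.922500))/(1+238/5527) = 881/1000 ≈ 0.881000
step 4 [4y] bond c/1=1/20: DF=(212057/200000 − 1/20·(0.960000+0.922500+0.881000))/(1+1/20) = 4391/5000 ≈ 0.878200
step 5 [5y] bond c/1=17/200: DF=(2462721/2000000 − 17/200·(0.960000+0.922500+0.881000+0.878200))/(1+17/200) = 531/625 ≈ 0.849600
step 6 [6y] swap r/1=1580/53333: DF=(1 − 1580/53333·(0.960000+0.922500+0.881000+0.878200+0.849600))/(1+1580/53333) = 421/500 ≈ 0.842000

1 1 24/25
2 2 369/400
3 3 881/1000
4 4 4391/5000
5 5 531/625
6 6 421/500
f(2y,5y) = ((369/400)/(531/625) − 1)/(3) = 27/944 ≈ 2.8602%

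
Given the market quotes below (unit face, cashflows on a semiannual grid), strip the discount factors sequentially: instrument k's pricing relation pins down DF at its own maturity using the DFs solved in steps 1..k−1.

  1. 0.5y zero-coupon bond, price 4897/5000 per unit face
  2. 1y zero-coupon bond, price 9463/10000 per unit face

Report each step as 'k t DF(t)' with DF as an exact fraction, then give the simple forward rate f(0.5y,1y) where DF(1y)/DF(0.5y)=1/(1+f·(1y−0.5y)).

step 1 [0.5y] zero: DF = P = 4897/5000 ≈ 0.979400
step 2 [1y] zero: DF = P = 9463/10000 ≈ 0.946300

1 1/2 4897/5000
2 1 9463/10000
f(0.5y,1y) = ((4897/5000)/(9463/10000) − 1)/(1/2) = 662/9463 ≈ 6.9957%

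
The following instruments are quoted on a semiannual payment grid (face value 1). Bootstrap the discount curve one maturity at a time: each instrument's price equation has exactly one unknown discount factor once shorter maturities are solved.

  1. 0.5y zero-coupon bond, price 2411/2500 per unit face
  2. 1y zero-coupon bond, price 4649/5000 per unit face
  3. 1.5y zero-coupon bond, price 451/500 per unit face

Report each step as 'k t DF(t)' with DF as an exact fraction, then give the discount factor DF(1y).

step 1 [0.5y] zero: DF = P = 2411/2500 ≈ 0.964400
step 2 [1y] zero: DF = P = 4649/5000 ≈ 0.929800
step 3 [1.5y] zero: DF = P = 451/500 ≈ 0.902000

1 1/2 2411/2500
2 1 4649/5000
3 3/2 451/500
DF(1y) = 4649/5000 ≈ 0.929800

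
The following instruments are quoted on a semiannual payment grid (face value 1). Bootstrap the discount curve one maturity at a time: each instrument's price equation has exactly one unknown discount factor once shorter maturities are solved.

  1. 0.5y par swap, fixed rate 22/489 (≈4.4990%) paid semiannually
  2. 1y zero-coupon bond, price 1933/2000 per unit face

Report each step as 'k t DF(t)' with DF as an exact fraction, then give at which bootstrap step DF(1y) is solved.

step 1 [0.5y] swap r/2=11/489: DF=(1 − 11/489·(0))/(1+11/489) = 489/500 ≈ 0.978000
step 2 [1y] zero: DF = P = 1933/2000 ≈ 0.966500

1 1/2 489/500
2 1 1933/2000
DF(1y) is solved at step 2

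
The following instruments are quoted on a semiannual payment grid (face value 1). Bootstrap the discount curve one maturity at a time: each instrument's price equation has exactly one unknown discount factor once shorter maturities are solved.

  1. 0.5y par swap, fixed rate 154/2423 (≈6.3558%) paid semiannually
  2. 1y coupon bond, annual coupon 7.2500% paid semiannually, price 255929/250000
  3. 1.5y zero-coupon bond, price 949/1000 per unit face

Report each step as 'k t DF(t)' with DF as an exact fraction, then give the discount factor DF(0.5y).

1 1/2 2423/2500
2 1 477/500
3 3/2 949/1000
DF(0.5y) = 2423/2500 ≈ 0.969200

step 1 [0.5y] swap r/2=77/2423: DF=(1 − 77/2423·(0))/(1+77/2423) = 2423/2500 ≈ 0.969200
step 2 [1y] bond c/2=29/800: DF=(255929/250000 − 29/800·(0.969200))/(1+29/800) = 477/500 ≈ 0.954000
step 3 [1.5y] zero: DF = P = 949/1000 ≈ 0.949000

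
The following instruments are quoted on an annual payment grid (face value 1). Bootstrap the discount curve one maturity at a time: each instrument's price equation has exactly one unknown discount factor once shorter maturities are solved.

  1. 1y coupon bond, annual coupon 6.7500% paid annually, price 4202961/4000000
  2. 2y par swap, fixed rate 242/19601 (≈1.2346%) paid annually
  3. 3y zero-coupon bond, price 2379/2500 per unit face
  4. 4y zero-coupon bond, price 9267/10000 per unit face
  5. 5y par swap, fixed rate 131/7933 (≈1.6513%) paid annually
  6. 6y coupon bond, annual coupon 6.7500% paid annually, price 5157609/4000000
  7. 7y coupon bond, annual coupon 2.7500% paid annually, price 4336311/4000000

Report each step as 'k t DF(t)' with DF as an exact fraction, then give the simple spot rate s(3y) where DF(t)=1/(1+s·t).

1 1 9843/10000
2 2 4879/5000
3 3 2379/2500
4 4 9267/10000
5 5 4607/5000
6 6 9069/10000
7 7 4517/5000
s(3y) = (1/(2379/2500) − 1)/(3) = 121/7137 ≈ 1.6954%

step 1 [1y] bond c/1=27/400: DF=(4202961/4000000 − 27/400·(0))/(1+27/400) = 9843/10000 ≈ 0.984300
step 2 [2y] swap r/1=242/19601: DF=(1 − 242/19601·(0.984300))/(1+242/19601) = 4879/5000 ≈ 0.975800
step 3 [3y] zero: DF = P = 2379/2500 ≈ 0.951600
step 4 [4y] zero: DF = P = 9267/10000 ≈ 0.926700
step 5 [5y] swap r/1=131/7933: DF=(1 − 131/7933·(0.984300+0.975800+0.951600+0.926700))/(1+131/7933) = 4607/5000 ≈ 0.921400
step 6 [6y] bond c/1=27/400: DF=(5157609/4000000 − 27/400·(0.984300+0.975800+0.951600+0.926700+0.921400))/(1+27/400) = 9069/10000 ≈ 0.906900
step 7 [7y] bond c/1=11/400: DF=(4336311/4000000 − 11/400·(0.984300+0.975800+0.951600+0.926700+0.921400+0.906900))/(1+11/400) = 4517/5000 ≈ 0.903400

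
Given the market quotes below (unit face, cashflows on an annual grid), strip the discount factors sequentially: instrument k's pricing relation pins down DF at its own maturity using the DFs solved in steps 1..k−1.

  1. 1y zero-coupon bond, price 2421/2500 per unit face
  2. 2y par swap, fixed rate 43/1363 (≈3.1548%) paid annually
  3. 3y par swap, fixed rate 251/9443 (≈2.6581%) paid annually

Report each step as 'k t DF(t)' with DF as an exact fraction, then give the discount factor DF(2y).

1 1 2421/2500
2 2 4699/5000
3 3 9247/10000
DF(2y) = 4699/5000 ≈ 0.939800

step 1 [1y] zero: DF = P = 2421/2500 ≈ 0.968400
step 2 [2y] swap r/1=43/1363: DF=(1 − 43/1363·(0.968400))/(1+43/1363) = 4699/5000 ≈ 0.939800
step 3 [3y] swap r/1=251/9443: DF=(1 − 251/9443·(0.968400+0.939800))/(1+251/9443) = 9247/10000 ≈ 0.924700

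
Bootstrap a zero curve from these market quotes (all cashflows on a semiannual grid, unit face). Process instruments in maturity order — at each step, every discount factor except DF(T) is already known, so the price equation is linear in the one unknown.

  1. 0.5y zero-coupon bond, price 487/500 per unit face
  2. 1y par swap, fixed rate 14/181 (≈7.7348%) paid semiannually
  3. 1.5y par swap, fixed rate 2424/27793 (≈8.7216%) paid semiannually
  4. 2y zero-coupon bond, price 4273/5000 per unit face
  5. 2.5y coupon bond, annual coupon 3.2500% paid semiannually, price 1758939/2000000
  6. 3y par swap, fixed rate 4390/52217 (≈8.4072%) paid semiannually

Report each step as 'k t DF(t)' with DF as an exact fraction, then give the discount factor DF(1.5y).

1 1/2 487/500
2 1 1853/2000
3 3/2 2197/2500
4 2 4273/5000
5 5/2 8073/10000
6 3 1561/2000
DF(1.5y) = 2197/2500 ≈ 0.878800

step 1 [0.5y] zero: DF = P = 487/500 ≈ 0.974000
step 2 [1y] swap r/2=7/181: DF=(1 − 7/181·(0.974000))/(1+7/181) = 1853/2000 ≈ 0.926500
step 3 [1.5y] swap r/2=1212/27793: DF=(1 − 1212/27793·(0.974000+0.926500))/(1+1212/27793) = 2197/2500 ≈ 0.878800
step 4 [2y] zero: DF = P = 4273/5000 ≈ 0.854600
step 5 [2.5y] bond c/2=13/800: DF=(1758939/2000000 − 13/800·(0.974000+0.926500+0.878800+0.854600))/(1+13/800) = 8073/10000 ≈ 0.807300
step 6 [3y] swap r/2=2195/52217: DF=(1 − 2195/52217·(0.974000+0.926500+0.878800+0.854600+0.807300))/(1+2195/52217) = 1561/2000 ≈ 0.780500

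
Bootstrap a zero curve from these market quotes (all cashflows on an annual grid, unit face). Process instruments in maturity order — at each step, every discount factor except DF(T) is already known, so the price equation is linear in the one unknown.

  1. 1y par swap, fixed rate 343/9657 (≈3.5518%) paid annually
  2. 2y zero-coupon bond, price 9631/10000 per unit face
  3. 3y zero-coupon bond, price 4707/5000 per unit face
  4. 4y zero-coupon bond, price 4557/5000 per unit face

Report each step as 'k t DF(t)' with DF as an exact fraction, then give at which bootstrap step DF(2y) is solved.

step 1 [1y] swap r/1=343/9657: DF=(1 − 343/9657·(0))/(1+343/9657) = 9657/10000 ≈ 0.965700
step 2 [2y] zero: DF = P = 9631/10000 ≈ 0.963100
step 3 [3y] zero: DF = P = 4707/5000 ≈ 0.941400
step 4 [4y] zero: DF = P = 4557/5000 ≈ 0.911400

1 1 9657/10000
2 2 9631/10000
3 3 4707/5000
4 4 4557/5000
DF(2y) is solved at step 2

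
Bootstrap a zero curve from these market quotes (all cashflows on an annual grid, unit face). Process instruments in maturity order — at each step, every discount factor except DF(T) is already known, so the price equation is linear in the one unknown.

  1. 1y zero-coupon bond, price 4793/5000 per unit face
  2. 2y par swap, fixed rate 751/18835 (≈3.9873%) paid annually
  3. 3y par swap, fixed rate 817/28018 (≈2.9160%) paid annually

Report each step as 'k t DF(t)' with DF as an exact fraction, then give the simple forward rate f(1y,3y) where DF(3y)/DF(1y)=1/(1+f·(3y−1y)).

1 1 4793/5000
2 2 9249/10000
3 3 9183/10000
f(1y,3y) = ((4793/5000)/(9183/10000) − 1)/(2) = 403/18366 ≈ 2.1943%

step 1 [1y] zero: DF = P = 4793/5000 ≈ 0.958600
step 2 [2y] swap r/1=751/18835: DF=(1 − 751/18835·(0.958600))/(1+751/18835) = 9249/10000 ≈ 0.924900
step 3 [3y] swap r/1=817/28018: DF=(1 − 817/28018·(0.958600+0.924900))/(1+817/28018) = 9183/10000 ≈ 0.918300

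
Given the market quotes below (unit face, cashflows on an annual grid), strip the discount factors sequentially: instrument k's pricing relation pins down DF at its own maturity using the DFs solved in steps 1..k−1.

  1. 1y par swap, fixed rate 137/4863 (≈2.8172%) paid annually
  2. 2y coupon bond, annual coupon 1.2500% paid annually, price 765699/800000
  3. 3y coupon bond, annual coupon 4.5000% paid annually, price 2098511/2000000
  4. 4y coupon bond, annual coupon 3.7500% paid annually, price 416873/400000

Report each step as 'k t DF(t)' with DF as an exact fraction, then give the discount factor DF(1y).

1 1 4863/5000
2 2 9333/10000
3 3 461/500
4 4 9023/10000
DF(1y) = 4863/5000 ≈ 0.972600

step 1 [1y] swap r/1=137/4863: DF=(1 − 137/4863·(0))/(1+137/4863) = 4863/5000 ≈ 0.972600
step 2 [2y] bond c/1=1/80: DF=(765699/800000 − 1/80·(0.972600))/(1+1/80) = 9333/10000 ≈ 0.933300
step 3 [3y] bond c/1=9/200: DF=(2098511/2000000 − 9/200·(0.972600+0.933300))/(1+9/200) = 461/500 ≈ 0.922000
step 4 [4y] bond c/1=3/80: DF=(416873/400000 − 3/80·(0.972600+0.933300+0.922000))/(1+3/80) = 9023/10000 ≈ 0.902300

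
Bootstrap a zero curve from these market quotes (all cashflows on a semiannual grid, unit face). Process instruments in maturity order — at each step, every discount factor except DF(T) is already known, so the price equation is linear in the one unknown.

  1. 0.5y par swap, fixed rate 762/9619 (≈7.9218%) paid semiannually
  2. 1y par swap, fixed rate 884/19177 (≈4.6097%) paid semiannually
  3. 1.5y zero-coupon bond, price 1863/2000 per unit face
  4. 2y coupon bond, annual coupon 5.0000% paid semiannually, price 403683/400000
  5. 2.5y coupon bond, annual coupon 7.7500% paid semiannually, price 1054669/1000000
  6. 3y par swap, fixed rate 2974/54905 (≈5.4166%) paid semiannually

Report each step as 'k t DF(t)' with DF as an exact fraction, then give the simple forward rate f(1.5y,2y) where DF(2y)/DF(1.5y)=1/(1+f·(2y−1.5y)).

1 1/2 9619/10000
2 1 4779/5000
3 3/2 1863/2000
4 2 9151/10000
5 5/2 8749/10000
6 3 8513/10000
f(1.5y,2y) = ((1863/2000)/(9151/10000) − 1)/(1/2) = 328/9151 ≈ 3.5843%

step 1 [0.5y] swap r/2=381/9619: DF=(1 − 381/9619·(0))/(1+381/9619) = 9619/10000 ≈ 0.961900
step 2 [1y] swap r/2=442/19177: DF=(1 − 442/19177·(0.961900))/(1+442/19177) = 4779/5000 ≈ 0.955800
step 3 [1.5y] zero: DF = P = 1863/2000 ≈ 0.931500
step 4 [2y] bond c/2=1/40: DF=(403683/400000 − 1/40·(0.961900+0.955800+0.931500))/(1+1/40) = 9151/10000 ≈ 0.915100
step 5 [2.5y] bond c/2=31/800: DF=(1054669/1000000 − 31/800·(0.961900+0.955800+0.931500+0.915100))/(1+31/800) = 8749/10000 ≈ 0.874900
step 6 [3y] swap r/2=1487/54905: DF=(1 − 1487/54905·(0.961900+0.955800+0.931500+0.915100+0.874900))/(1+1487/54905) = 8513/10000 ≈ 0.851300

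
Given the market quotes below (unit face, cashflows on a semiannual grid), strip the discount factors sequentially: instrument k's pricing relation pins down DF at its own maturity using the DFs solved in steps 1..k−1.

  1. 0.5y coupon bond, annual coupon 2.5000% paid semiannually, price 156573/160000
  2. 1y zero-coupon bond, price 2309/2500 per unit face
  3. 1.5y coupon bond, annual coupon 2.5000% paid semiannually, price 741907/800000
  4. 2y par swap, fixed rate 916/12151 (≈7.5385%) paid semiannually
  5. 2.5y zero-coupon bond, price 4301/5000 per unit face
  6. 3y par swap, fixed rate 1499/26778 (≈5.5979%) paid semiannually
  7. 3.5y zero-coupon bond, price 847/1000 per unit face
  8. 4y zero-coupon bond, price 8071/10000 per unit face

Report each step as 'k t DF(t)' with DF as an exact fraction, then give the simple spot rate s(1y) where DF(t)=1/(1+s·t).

step 1 [0.5y] bond c/2=1/80: DF=(156573/160000 − 1/80·(0))/(1+1/80) = 1933/2000 ≈ 0.966500
step 2 [1y] zero: DF = P = 2309/2500 ≈ 0.923600
step 3 [1.5y] bond c/2=1/80: DF=(741907/800000 − 1/80·(0.966500+0.923600))/(1+1/80) = 4463/5000 ≈ 0.892600
step 4 [2y] swap r/2=458/12151: DF=(1 − 458/12151·(0.966500+0.923600+0.892600))/(1+458/12151) = 4313/5000 ≈ 0.862600
step 5 [2.5y] zero: DF = P = 4301/5000 ≈ 0.860200
step 6 [3y] swap r/2=1499/53556: DF=(1 − 1499/53556·(0.966500+0.923600+0.892600+0.862600+0.860200))/(1+1499/53556) = 8501/10000 ≈ 0.850100
step 7 [3.5y] zero: DF = P = 847/1000 ≈ 0.847000
step 8 [4y] zero: DF = P = 8071/10000 ≈ 0.807100

1 1/2 1933/2000
2 1 2309/2500
3 3/2 4463/5000
4 2 4313/5000
5 5/2 4301/5000
6 3 8501/10000
7 7/2 847/1000
8 4 8071/10000
s(1y) = (1/(2309/2500) − 1)/(1) = 191/2309 ≈ 8.2720%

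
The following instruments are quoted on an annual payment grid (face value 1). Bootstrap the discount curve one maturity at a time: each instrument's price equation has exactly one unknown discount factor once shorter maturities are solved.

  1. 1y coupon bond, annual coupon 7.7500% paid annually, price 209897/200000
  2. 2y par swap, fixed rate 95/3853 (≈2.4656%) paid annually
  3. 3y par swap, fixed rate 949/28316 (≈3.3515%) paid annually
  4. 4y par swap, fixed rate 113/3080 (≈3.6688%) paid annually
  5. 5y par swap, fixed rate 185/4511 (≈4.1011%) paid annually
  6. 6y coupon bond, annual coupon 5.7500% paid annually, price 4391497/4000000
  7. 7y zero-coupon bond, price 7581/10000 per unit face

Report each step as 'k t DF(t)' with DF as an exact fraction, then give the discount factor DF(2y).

1 1 487/500
2 2 381/400
3 3 9051/10000
4 4 2161/2500
5 5 163/200
6 6 7929/10000
7 7 7581/10000
DF(2y) = 381/400 ≈ 0.952500

step 1 [1y] bond c/1=31/400: DF=(209897/200000 − 31/400·(0))/(1+31/400) = 487/500 ≈ 0.974000
step 2 [2y] swap r/1=95/3853: DF=(1 − 95/3853·(0.974000))/(1+95/3853) = 381/400 ≈ 0.952500
step 3 [3y] swap r/1=949/28316: DF=(1 − 949/28316·(0.974000+0.952500))/(1+949/28316) = 9051/10000 ≈ 0.905100
step 4 [4y] swap r/1=113/3080: DF=(1 − 113/3080·(0.974000+0.952500+0.905100))/(1+113/3080) = 2161/2500 ≈ 0.864400
step 5 [5y] swap r/1=185/4511: DF=(1 − 185/4511·(0.974000+0.952500+0.905100+0.864400))/(1+185/4511) = 163/200 ≈ 0.815000
step 6 [6y] bond c/1=23/400: DF=(4391497/4000000 − 23/400·(0.974000+0.952500+0.905100+0.864400+0.815000))/(1+23/400) = 7929/10000 ≈ 0.792900
step 7 [7y] zero: DF = P = 7581/10000 ≈ 0.758100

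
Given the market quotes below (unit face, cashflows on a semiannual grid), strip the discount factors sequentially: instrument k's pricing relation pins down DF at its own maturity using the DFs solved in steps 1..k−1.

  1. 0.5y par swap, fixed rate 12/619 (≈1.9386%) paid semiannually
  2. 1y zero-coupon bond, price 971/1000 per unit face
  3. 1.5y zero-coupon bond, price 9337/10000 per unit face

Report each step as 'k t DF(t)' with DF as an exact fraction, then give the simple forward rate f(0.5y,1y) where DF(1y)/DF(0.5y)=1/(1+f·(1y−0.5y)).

1 1/2 619/625
2 1 971/1000
3 3/2 9337/10000
f(0.5y,1y) = ((619/625)/(971/1000) − 1)/(1/2) = 194/4855 ≈ 3.9959%

step 1 [0.5y] swap r/2=6/619: DF=(1 − 6/619·(0))/(1+6/619) = 619/625 ≈ 0.990400
step 2 [1y] zero: DF = P = 971/1000 ≈ 0.971000
step 3 [1.5y] zero: DF = P = 9337/10000 ≈ 0.933700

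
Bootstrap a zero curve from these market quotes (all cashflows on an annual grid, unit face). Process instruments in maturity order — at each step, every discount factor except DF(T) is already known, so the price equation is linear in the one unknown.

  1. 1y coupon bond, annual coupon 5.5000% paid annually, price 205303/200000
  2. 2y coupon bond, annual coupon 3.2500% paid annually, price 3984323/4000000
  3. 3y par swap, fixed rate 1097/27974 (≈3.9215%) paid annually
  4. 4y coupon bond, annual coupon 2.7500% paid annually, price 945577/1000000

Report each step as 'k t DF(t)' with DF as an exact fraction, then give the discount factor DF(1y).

step 1 [1y] bond c/1=11/200: DF=(205303/200000 − 11/200·(0))/(1+11/200) = 973/1000 ≈ 0.973000
step 2 [2y] bond c/1=13/400: DF=(3984323/4000000 − 13/400·(0.973000))/(1+13/400) = 9341/10000 ≈ 0.934100
step 3 [3y] swap r/1=1097/27974: DF=(1 − 1097/27974·(0.973000+0.934100))/(1+1097/27974) = 8903/10000 ≈ 0.890300
step 4 [4y] bond c/1=11/400: DF=(945577/1000000 − 11/400·(0.973000+0.934100+0.890300))/(1+11/400) = 4227/5000 ≈ 0.845400

1 1 973/1000
2 2 9341/10000
3 3 8903/10000
4 4 4227/5000
DF(1y) = 973/1000 ≈ 0.973000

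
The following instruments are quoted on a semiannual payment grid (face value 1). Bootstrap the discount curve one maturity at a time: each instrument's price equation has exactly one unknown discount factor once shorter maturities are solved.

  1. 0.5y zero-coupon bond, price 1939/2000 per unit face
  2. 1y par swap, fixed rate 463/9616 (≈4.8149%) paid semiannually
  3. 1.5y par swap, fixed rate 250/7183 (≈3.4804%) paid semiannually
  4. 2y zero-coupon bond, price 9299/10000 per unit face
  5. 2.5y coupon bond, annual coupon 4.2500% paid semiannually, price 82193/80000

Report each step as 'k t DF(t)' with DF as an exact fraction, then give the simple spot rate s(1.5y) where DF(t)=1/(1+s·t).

step 1 [0.5y] zero: DF = P = 1939/2000 ≈ 0.969500
step 2 [1y] swap r/2=463/19232: DF=(1 − 463/19232·(0.969500))/(1+463/19232) = 9537/10000 ≈ 0.953700
step 3 [1.5y] swap r/2=125/7183: DF=(1 − 125/7183·(0.969500+0.953700))/(1+125/7183) = 19/20 ≈ 0.950000
step 4 [2y] zero: DF = P = 9299/10000 ≈ 0.929900
step 5 [2.5y] bond c/2=17/800: DF=(82193/80000 − 17/800·(0.969500+0.953700+0.950000+0.929900))/(1+17/800) = 9269/10000 ≈ 0.926900

1 1/2 1939/2000
2 1 9537/10000
3 3/2 19/20
4 2 9299/10000
5 5/2 9269/10000
s(1.5y) = (1/(19/20) − 1)/(3/2) = 2/57 ≈ 3.5088%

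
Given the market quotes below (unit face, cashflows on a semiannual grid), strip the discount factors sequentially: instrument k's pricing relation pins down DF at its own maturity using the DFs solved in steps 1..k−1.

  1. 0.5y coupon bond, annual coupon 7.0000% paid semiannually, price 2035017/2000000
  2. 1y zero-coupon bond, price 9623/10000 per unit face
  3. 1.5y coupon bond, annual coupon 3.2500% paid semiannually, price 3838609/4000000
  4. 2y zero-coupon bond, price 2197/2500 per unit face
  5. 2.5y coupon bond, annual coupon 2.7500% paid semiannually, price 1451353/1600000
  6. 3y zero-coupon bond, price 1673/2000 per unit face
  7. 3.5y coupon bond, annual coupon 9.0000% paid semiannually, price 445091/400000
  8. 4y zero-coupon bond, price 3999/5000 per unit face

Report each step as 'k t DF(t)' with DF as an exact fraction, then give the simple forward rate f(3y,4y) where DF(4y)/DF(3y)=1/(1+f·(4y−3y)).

1 1/2 9831/10000
2 1 9623/10000
3 3/2 2283/2500
4 2 2197/2500
5 5/2 8441/10000
6 3 1673/2000
7 7/2 1663/2000
8 4 3999/5000
f(3y,4y) = ((1673/2000)/(3999/5000) − 1)/(1) = 367/7998 ≈ 4.5886%

step 1 [0.5y] bond c/2=7/200: DF=(2035017/2000000 − 7/200·(0))/(1+7/200) = 9831/10000 ≈ 0.983100
step 2 [1y] zero: DF = P = 9623/10000 ≈ 0.962300
step 3 [1.5y] bond c/2=13/800: DF=(3838609/4000000 − 13/800·(0.983100+0.962300))/(1+13/800) = 2283/2500 ≈ 0.913200
step 4 [2y] zero: DF = P = 2197/2500 ≈ 0.878800
step 5 [2.5y] bond c/2=11/800: DF=(1451353/1600000 − 11/800·(0.983100+0.962300+0.913200+0.878800))/(1+11/800) = 8441/10000 ≈ 0.844100
step 6 [3y] zero: DF = P = 1673/2000 ≈ 0.836500
step 7 [3.5y] bond c/2=9/200: DF=(445091/400000 − 9/200·(0.983100+0.962300+0.913200+0.878800+0.844100+0.836500))/(1+9/200) = 1663/2000 ≈ 0.831500
step 8 [4y] zero: DF = P = 3999/5000 ≈ 0.799800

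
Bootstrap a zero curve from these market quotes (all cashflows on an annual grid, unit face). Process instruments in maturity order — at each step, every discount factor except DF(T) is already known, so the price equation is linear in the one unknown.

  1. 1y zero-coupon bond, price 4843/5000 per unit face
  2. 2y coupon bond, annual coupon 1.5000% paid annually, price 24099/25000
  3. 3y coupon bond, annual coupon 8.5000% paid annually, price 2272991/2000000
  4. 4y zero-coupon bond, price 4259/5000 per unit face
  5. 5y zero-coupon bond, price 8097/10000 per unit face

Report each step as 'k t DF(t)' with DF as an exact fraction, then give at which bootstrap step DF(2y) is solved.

1 1 4843/5000
2 2 4677/5000
3 3 8983/10000
4 4 4259/5000
5 5 8097/10000
DF(2y) is solved at step 2

step 1 [1y] zero: DF = P = 4843/5000 ≈ 0.968600
step 2 [2y] bond c/1=3/200: DF=(24099/25000 − 3/200·(0.968600))/(1+3/200) = 4677/5000 ≈ 0.935400
step 3 [3y] bond c/1=17/200: DF=(2272991/2000000 − 17/200·(0.968600+0.935400))/(1+17/200) = 8983/10000 ≈ 0.898300
step 4 [4y] zero: DF = P = 4259/5000 ≈ 0.851800
step 5 [5y] zero: DF = P = 8097/10000 ≈ 0.809700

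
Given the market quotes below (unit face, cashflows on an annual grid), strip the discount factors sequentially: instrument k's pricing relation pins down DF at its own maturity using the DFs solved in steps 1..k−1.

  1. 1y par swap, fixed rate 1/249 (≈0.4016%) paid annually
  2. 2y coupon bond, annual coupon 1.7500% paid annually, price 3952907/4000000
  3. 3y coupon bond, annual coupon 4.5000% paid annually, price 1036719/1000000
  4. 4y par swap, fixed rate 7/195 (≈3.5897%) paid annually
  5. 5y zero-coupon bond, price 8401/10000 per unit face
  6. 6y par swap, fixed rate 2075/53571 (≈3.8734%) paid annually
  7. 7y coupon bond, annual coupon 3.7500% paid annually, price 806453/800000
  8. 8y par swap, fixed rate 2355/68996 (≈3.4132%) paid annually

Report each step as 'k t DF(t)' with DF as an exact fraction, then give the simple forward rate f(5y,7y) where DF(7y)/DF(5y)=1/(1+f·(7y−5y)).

1 1 249/250
2 2 9541/10000
3 3 9081/10000
4 4 8663/10000
5 5 8401/10000
6 6 317/400
7 7 389/500
8 8 1529/2000
f(5y,7y) = ((8401/10000)/(389/500) − 1)/(2) = 621/15560 ≈ 3.9910%

step 1 [1y] swap r/1=1/249: DF=(1 − 1/249·(0))/(1+1/249) = 249/250 ≈ 0.996000
step 2 [2y] bond c/1=7/400: DF=(3952907/4000000 − 7/400·(0.996000))/(1+7/400) = 9541/10000 ≈ 0.954100
step 3 [3y] bond c/1=9/200: DF=(1036719/1000000 − 9/200·(0.996000+0.954100))/(1+9/200) = 9081/10000 ≈ 0.908100
step 4 [4y] swap r/1=7/195: DF=(1 − 7/195·(0.996000+0.954100+0.908100))/(1+7/195) = 8663/10000 ≈ 0.866300
step 5 [5y] zero: DF = P = 8401/10000 ≈ 0.840100
step 6 [6y] swap r/1=2075/53571: DF=(1 − 2075/53571·(0.996000+0.954100+0.908100+0.866300+0.840100))/(1+2075/53571) = 317/400 ≈ 0.792500
step 7 [7y] bond c/1=3/80: DF=(806453/800000 − 3/80·(0.996000+0.954100+0.908100+0.866300+0.840100+0.792500))/(1+3/80) = 389/500 ≈ 0.778000
step 8 [8y] swap r/1=2355/68996: DF=(1 − 2355/68996·(0.996000+0.954100+0.908100+0.866300+0.840100+0.792500+0.778000))/(1+2355/68996) = 1529/2000 ≈ 0.764500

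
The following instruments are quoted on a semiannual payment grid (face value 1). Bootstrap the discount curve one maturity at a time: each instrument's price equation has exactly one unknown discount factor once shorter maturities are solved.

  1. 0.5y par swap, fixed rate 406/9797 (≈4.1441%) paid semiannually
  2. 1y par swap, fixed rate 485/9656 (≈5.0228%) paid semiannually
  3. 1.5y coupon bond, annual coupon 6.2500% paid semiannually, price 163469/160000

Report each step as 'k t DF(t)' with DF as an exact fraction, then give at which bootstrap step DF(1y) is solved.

1 1/2 9797/10000
2 1 1903/2000
3 3/2 4661/5000
DF(1y) is solved at step 2

step 1 [0.5y] swap r/2=203/9797: DF=(1 − 203/9797·(0))/(1+203/9797) = 9797/10000 ≈ 0.979700
step 2 [1y] swap r/2=485/19312: DF=(1 − 485/19312·(0.979700))/(1+485/19312) = 1903/2000 ≈ 0.951500
step 3 [1.5y] bond c/2=1/32: DF=(163469/160000 − 1/32·(0.979700+0.951500))/(1+1/32) = 4661/5000 ≈ 0.932200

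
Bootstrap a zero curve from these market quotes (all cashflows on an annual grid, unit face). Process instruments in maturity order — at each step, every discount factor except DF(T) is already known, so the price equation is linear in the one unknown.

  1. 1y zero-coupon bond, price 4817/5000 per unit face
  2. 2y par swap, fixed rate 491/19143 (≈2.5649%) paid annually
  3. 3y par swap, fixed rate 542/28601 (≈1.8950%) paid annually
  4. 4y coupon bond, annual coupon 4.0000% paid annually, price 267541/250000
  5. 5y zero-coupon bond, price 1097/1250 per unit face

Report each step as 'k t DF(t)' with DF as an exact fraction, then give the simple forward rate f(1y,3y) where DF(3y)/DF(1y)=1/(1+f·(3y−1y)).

step 1 [1y] zero: DF = P = 4817/5000 ≈ 0.963400
step 2 [2y] swap r/1=491/19143: DF=(1 − 491/19143·(0.963400))/(1+491/19143) = 9509/10000 ≈ 0.950900
step 3 [3y] swap r/1=542/28601: DF=(1 − 542/28601·(0.963400+0.950900))/(1+542/28601) = 4729/5000 ≈ 0.945800
step 4 [4y] bond c/1=1/25: DF=(267541/250000 − 1/25·(0.963400+0.950900+0.945800))/(1+1/25) = 919/1000 ≈ 0.919000
step 5 [5y] zero: DF = P = 1097/1250 ≈ 0.877600

1 1 4817/5000
2 2 9509/10000
3 3 4729/5000
4 4 919/1000
5 5 1097/1250
f(1y,3y) = ((4817/5000)/(4729/5000) − 1)/(2) = 44/4729 ≈ 0.9304%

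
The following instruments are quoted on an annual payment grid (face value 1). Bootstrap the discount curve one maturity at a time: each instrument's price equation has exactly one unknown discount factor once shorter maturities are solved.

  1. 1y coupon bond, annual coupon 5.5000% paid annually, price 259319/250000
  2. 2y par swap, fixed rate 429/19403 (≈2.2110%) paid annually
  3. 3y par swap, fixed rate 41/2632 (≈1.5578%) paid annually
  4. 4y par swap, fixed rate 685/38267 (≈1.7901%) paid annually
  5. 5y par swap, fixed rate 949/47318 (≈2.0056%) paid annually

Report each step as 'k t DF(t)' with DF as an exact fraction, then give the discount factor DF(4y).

step 1 [1y] bond c/1=11/200: DF=(259319/250000 − 11/200·(0))/(1+11/200) = 1229/1250 ≈ 0.983200
step 2 [2y] swap r/1=429/19403: DF=(1 − 429/19403·(0.983200))/(1+429/19403) = 9571/10000 ≈ 0.957100
step 3 [3y] swap r/1=41/2632: DF=(1 − 41/2632·(0.983200+0.957100))/(1+41/2632) = 9549/10000 ≈ 0.954900
step 4 [4y] swap r/1=685/38267: DF=(1 − 685/38267·(0.983200+0.957100+0.954900))/(1+685/38267) = 1863/2000 ≈ 0.931500
step 5 [5y] swap r/1=949/47318: DF=(1 − 949/47318·(0.983200+0.957100+0.954900+0.931500))/(1+949/47318) = 9051/10000 ≈ 0.905100

1 1 1229/1250
2 2 9571/10000
3 3 9549/10000
4 4 1863/2000
5 5 9051/10000
DF(4y) = 1863/2000 ≈ 0.931500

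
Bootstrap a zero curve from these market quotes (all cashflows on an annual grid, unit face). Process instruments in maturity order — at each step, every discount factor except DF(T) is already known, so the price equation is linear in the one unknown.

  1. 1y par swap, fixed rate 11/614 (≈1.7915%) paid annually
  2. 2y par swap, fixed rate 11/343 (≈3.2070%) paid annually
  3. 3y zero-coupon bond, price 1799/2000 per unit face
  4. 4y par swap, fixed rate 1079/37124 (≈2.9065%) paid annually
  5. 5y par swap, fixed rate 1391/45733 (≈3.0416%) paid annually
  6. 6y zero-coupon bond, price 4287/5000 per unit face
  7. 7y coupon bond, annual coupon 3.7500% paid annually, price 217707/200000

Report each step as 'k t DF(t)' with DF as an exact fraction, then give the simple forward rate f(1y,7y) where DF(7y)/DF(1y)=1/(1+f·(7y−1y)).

step 1 [1y] swap r/1=11/614: DF=(1 − 11/614·(0))/(1+11/614) = 614/625 ≈ 0.982400
step 2 [2y] swap r/1=11/343: DF=(1 − 11/343·(0.982400))/(1+11/343) = 1173/1250 ≈ 0.938400
step 3 [3y] zero: DF = P = 1799/2000 ≈ 0.899500
step 4 [4y] swap r/1=1079/37124: DF=(1 − 1079/37124·(0.982400+0.938400+0.899500))/(1+1079/37124) = 8921/10000 ≈ 0.892100
step 5 [5y] swap r/1=1391/45733: DF=(1 − 1391/45733·(0.982400+0.938400+0.899500+0.892100))/(1+1391/45733) = 8609/10000 ≈ 0.860900
step 6 [6y] zero: DF = P = 4287/5000 ≈ 0.857400
step 7 [7y] bond c/1=3/80: DF=(217707/200000 − 3/80·(0.982400+0.938400+0.899500+0.892100+0.860900+0.857400))/(1+3/80) = 8529/10000 ≈ 0.852900

1 1 614/625
2 2 1173/1250
3 3 1799/2000
4 4 8921/10000
5 5 8609/10000
6 6 4287/5000
7 7 8529/10000
f(1y,7y) = ((614/625)/(8529/10000) − 1)/(6) = 1295/51174 ≈ 2.5306%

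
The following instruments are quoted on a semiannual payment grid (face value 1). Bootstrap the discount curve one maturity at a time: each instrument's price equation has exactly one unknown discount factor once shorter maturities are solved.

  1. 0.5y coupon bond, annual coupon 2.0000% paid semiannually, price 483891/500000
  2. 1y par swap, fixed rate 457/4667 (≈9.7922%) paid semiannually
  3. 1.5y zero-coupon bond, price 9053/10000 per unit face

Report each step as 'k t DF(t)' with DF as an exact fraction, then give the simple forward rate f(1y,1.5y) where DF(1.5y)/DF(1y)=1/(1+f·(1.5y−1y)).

1 1/2 4791/5000
2 1 4543/5000
3 3/2 9053/10000
f(1y,1.5y) = ((4543/5000)/(9053/10000) − 1)/(1/2) = 6/823 ≈ 0.7290%

step 1 [0.5y] bond c/2=1/100: DF=(483891/500000 − 1/100·(0))/(1+1/100) = 4791/5000 ≈ 0.958200
step 2 [1y] swap r/2=457/9334: DF=(1 − 457/9334·(0.958200))/(1+457/9334) = 4543/5000 ≈ 0.908600
step 3 [1.5y] zero: DF = P = 9053/10000 ≈ 0.905300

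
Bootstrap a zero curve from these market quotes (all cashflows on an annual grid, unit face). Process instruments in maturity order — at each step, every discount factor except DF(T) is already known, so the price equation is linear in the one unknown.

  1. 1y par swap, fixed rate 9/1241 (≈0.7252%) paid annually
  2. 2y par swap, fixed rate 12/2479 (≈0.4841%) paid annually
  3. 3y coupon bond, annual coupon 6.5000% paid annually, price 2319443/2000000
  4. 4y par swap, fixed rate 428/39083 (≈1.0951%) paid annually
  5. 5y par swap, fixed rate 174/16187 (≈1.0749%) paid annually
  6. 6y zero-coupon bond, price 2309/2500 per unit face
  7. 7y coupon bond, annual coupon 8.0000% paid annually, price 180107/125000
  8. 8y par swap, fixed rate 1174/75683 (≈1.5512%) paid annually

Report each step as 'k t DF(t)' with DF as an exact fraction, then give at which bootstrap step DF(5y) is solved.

1 1 1241/1250
2 2 619/625
3 3 9679/10000
4 4 2393/2500
5 5 4739/5000
6 6 2309/2500
7 7 453/500
8 8 4413/5000
DF(5y) is solved at step 5

step 1 [1y] swap r/1=9/1241: DF=(1 − 9/1241·(0))/(1+9/1241) = 1241/1250 ≈ 0.992800
step 2 [2y] swap r/1=12/2479: DF=(1 − 12/2479·(0.992800))/(1+12/2479) = 619/625 ≈ 0.990400
step 3 [3y] bond c/1=13/200: DF=(2319443/2000000 − 13/200·(0.992800+0.990400))/(1+13/200) = 9679/10000 ≈ 0.967900
step 4 [4y] swap r/1=428/39083: DF=(1 − 428/39083·(0.992800+0.990400+0.967900))/(1+428/39083) = 2393/2500 ≈ 0.957200
step 5 [5y] swap r/1=174/16187: DF=(1 − 174/16187·(0.992800+0.990400+0.967900+0.957200))/(1+174/16187) = 4739/5000 ≈ 0.947800
step 6 [6y] zero: DF = P = 2309/2500 ≈ 0.923600
step 7 [7y] bond c/1=2/25: DF=(180107/125000 − 2/25·(0.992800+0.990400+0.967900+0.957200+0.947800+0.923600))/(1+2/25) = 453/500 ≈ 0.906000
step 8 [8y] swap r/1=1174/75683: DF=(1 − 1174/75683·(0.992800+0.990400+0.967900+0.957200+0.947800+0.923600+0.906000))/(1+1174/75683) = 4413/5000 ≈ 0.882600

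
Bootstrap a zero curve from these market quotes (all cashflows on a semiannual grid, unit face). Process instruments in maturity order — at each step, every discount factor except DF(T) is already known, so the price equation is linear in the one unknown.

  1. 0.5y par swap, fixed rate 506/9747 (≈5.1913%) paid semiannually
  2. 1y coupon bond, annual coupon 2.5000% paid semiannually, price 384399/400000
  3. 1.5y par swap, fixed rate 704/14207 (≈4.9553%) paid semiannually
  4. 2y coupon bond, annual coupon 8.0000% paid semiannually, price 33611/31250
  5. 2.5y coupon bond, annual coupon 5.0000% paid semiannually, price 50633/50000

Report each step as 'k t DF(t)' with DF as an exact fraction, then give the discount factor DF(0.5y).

1 1/2 9747/10000
2 1 9371/10000
3 3/2 581/625
4 2 9249/10000
5 5/2 8961/10000
DF(0.5y) = 9747/10000 ≈ 0.974700

step 1 [0.5y] swap r/2=253/9747: DF=(1 − 253/9747·(0))/(1+253/9747) = 9747/10000 ≈ 0.974700
step 2 [1y] bond c/2=1/80: DF=(384399/400000 − 1/80·(0.974700))/(1+1/80) = 9371/10000 ≈ 0.937100
step 3 [1.5y] swap r/2=352/14207: DF=(1 − 352/14207·(0.974700+0.937100))/(1+352/14207) = 581/625 ≈ 0.929600
step 4 [2y] bond c/2=1/25: DF=(33611/31250 − 1/25·(0.974700+0.937100+0.929600))/(1+1/25) = 9249/10000 ≈ 0.924900
step 5 [2.5y] bond c/2=1/40: DF=(50633/50000 − 1/40·(0.974700+0.937100+0.929600+0.924900))/(1+1/40) = 8961/10000 ≈ 0.896100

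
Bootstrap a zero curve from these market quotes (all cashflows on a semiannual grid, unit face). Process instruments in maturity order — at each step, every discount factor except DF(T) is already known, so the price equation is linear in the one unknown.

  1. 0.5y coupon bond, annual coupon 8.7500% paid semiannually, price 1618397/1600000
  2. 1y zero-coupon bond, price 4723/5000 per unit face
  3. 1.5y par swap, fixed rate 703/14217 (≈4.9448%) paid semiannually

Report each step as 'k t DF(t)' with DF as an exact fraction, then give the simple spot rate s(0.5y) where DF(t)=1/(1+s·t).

step 1 [0.5y] bond c/2=7/160: DF=(1618397/1600000 − 7/160·(0))/(1+7/160) = 9691/10000 ≈ 0.969100
step 2 [1y] zero: DF = P = 4723/5000 ≈ 0.944600
step 3 [1.5y] swap r/2=703/28434: DF=(1 − 703/28434·(0.969100+0.944600))/(1+703/28434) = 9297/10000 ≈ 0.929700

1 1/2 9691/10000
2 1 4723/5000
3 3/2 9297/10000
s(0.5y) = (1/(9691/10000) − 1)/(1/2) = 618/9691 ≈ 6.3771%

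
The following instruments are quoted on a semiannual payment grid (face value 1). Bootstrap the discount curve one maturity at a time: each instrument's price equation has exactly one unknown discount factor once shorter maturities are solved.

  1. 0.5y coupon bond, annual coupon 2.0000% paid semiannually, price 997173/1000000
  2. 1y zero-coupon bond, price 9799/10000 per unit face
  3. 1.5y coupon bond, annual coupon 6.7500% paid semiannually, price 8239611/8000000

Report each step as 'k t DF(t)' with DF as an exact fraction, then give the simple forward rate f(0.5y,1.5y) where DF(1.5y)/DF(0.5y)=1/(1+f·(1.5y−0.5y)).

step 1 [0.5y] bond c/2=1/100: DF=(997173/1000000 − 1/100·(0))/(1+1/100) = 9873/10000 ≈ 0.987300
step 2 [1y] zero: DF = P = 9799/10000 ≈ 0.979900
step 3 [1.5y] bond c/2=27/800: DF=(8239611/8000000 − 27/800·(0.987300+0.979900))/(1+27/800) = 9321/10000 ≈ 0.932100

1 1/2 9873/10000
2 1 9799/10000
3 3/2 9321/10000
f(0.5y,1.5y) = ((9873/10000)/(9321/10000) − 1)/(1) = 184/3107 ≈ 5.9221%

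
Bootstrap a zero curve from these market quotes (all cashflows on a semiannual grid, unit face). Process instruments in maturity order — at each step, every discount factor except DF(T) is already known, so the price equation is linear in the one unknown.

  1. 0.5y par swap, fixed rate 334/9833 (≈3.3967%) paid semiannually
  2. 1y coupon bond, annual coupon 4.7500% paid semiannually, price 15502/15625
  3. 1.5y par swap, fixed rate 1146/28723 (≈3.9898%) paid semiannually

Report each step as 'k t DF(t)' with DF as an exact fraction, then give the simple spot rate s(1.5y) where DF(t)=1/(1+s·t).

step 1 [0.5y] swap r/2=167/9833: DF=(1 − 167/9833·(0))/(1+167/9833) = 9833/10000 ≈ 0.983300
step 2 [1y] bond c/2=19/800: DF=(15502/15625 − 19/800·(0.983300))/(1+19/800) = 9463/10000 ≈ 0.946300
step 3 [1.5y] swap r/2=573/28723: DF=(1 − 573/28723·(0.983300+0.946300))/(1+573/28723) = 9427/10000 ≈ 0.942700

1 1/2 9833/10000
2 1 9463/10000
3 3/2 9427/10000
s(1.5y) = (1/(9427/10000) − 1)/(3/2) = 382/9427 ≈ 4.0522%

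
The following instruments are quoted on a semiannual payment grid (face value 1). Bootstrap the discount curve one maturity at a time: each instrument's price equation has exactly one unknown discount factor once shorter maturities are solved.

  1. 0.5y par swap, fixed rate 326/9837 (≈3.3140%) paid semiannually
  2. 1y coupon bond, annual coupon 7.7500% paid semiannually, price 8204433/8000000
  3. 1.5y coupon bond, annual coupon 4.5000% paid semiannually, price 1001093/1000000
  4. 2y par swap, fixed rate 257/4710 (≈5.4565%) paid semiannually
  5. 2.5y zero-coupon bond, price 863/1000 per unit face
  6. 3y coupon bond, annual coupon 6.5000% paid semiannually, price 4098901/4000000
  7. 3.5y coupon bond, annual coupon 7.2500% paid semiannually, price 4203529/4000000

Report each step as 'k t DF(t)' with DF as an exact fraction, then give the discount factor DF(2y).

step 1 [0.5y] swap r/2=163/9837: DF=(1 − 163/9837·(0))/(1+163/9837) = 9837/10000 ≈ 0.983700
step 2 [1y] bond c/2=31/800: DF=(8204433/8000000 − 31/800·(0.983700))/(1+31/800) = 4753/5000 ≈ 0.950600
step 3 [1.5y] bond c/2=9/400: DF=(1001093/1000000 − 9/400·(0.983700+0.950600))/(1+9/400) = 1873/2000 ≈ 0.936500
step 4 [2y] swap r/2=257/9420: DF=(1 − 257/9420·(0.983700+0.950600+0.936500))/(1+257/9420) = 2243/2500 ≈ 0.897200
step 5 [2.5y] zero: DF = P = 863/1000 ≈ 0.863000
step 6 [3y] bond c/2=13/400: DF=(4098901/4000000 − 13/400·(0.983700+0.950600+0.936500+0.897200+0.863000))/(1+13/400) = 8467/10000 ≈ 0.846700
step 7 [3.5y] bond c/2=29/800: DF=(4203529/4000000 − 29/800·(0.983700+0.950600+0.936500+0.897200+0.863000+0.846700))/(1+29/800) = 329/400 ≈ 0.822500

1 1/2 9837/10000
2 1 4753/5000
3 3/2 1873/2000
4 2 2243/2500
5 5/2 863/1000
6 3 8467/10000
7 7/2 329/400
DF(2y) = 2243/2500 ≈ 0.897200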